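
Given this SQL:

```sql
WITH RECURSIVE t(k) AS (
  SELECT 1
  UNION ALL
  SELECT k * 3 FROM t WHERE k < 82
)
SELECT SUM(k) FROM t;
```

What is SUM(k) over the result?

Base: k=1.
Iteration 1: 1 < 82 holds -> k = 1 * 3 = 3.
Iteration 2: 3 < 82 holds -> k = 3 * 3 = 9.
Iteration 3: 9 < 82 holds -> k = 9 * 3 = 27.
Iteration 4: 27 < 82 holds -> k = 27 * 3 = 81.
Iteration 5: 81 < 82 holds -> k = 81 * 3 = 243.
Iteration 6: 243 < 82 fails; recursion stops.
SUM(k) = 1 + 3 + 9 + 27 + 81 + 243 = 364.

364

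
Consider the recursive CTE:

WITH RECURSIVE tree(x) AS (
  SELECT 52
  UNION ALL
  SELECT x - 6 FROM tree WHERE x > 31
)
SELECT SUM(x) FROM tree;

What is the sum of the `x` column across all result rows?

200

Base: x=52.
Iteration 1: 52 > 31 holds -> x = 52 - 6 = 46.
Iteration 2: 46 > 31 holds -> x = 46 - 6 = 40.
Iteration 3: 40 > 31 holds -> x = 40 - 6 = 34.
Iteration 4: 34 > 31 holds -> x = 34 - 6 = 28.
Iteration 5: 28 > 31 fails; recursion stops.
SUM(x) = 52 + 46 + 40 + 34 + 28 = 200.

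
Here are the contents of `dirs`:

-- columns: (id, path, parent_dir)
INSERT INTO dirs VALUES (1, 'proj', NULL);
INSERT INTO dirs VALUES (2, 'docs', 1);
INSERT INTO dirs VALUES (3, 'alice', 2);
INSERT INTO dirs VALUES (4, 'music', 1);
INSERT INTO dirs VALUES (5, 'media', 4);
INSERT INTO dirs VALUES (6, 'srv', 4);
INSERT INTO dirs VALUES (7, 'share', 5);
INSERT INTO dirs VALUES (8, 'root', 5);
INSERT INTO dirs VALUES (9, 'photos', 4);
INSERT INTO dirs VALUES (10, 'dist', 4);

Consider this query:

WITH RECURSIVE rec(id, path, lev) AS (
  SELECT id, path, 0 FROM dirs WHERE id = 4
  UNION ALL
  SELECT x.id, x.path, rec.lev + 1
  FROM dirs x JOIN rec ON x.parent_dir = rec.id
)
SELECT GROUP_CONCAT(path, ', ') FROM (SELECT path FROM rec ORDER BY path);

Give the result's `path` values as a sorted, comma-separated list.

dist, media, music, photos, root, share, srv

Base: id=4 (music) at lev 0.
Iteration 1: rows with parent_dir in {4} -> media (id 5, lev 1), srv (id 6, lev 1), photos (id 9, lev 1), dist (id 10, lev 1).
Iteration 2: rows with parent_dir in {5,6,9,10} -> share (id 7, lev 2), root (id 8, lev 2).
Iteration 3: no rows with parent_dir in {7,8}; recursion stops.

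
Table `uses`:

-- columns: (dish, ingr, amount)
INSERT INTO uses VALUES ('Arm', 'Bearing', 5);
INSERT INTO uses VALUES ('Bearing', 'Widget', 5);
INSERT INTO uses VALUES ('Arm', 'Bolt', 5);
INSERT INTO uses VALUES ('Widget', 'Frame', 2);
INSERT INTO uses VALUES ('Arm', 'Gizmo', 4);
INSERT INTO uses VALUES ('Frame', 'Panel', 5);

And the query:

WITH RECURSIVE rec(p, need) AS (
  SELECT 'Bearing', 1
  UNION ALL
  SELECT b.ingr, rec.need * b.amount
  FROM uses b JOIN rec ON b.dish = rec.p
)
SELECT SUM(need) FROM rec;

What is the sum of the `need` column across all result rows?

Base: (Bearing, need=1).
Iteration 1: components of {Bearing} -> Widget = 1*5 = 5.
Iteration 2: components of {Widget} -> Frame = 5*2 = 10.
Iteration 3: components of {Frame} -> Panel = 10*5 = 50.
Iteration 4: no further components; recursion stops.
SUM(need) = 1 + 5 + 10 + 50 = 66.

66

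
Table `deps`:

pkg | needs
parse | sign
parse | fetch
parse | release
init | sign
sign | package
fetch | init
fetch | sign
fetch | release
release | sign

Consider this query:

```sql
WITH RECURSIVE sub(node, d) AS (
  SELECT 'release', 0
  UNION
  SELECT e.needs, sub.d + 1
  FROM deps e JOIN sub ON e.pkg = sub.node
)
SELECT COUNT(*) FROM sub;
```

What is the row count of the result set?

3

Base: (release, d=0).
Iteration 1: edges from {release} -> (sign, d=1).
Iteration 2: edges from {sign} -> (package, d=2).
Iteration 3: no outgoing edges from {package}; recursion stops.
Total rows emitted: 3.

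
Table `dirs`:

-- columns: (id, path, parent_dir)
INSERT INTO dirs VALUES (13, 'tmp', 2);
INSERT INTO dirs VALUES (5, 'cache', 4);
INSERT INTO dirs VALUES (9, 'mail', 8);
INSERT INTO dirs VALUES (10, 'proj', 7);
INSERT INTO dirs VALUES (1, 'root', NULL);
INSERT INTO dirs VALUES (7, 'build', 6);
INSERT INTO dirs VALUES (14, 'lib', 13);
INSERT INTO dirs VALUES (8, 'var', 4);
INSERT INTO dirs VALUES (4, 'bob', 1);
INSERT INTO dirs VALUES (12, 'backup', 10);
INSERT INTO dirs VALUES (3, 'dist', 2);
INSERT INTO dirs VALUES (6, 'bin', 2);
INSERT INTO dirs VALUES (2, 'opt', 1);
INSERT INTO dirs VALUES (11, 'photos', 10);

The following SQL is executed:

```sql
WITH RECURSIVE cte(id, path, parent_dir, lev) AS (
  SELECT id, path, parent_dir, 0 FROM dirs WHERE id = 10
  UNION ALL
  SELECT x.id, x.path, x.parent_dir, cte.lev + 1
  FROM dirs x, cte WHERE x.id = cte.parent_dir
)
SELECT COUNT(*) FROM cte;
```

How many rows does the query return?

5

Base: id=10 (proj), parent_dir=7, lev 0.
Iteration 1: join on id=7 -> build (id 7, parent_dir=6, lev 1).
Iteration 2: join on id=6 -> bin (id 6, parent_dir=2, lev 2).
Iteration 3: join on id=2 -> opt (id 2, parent_dir=1, lev 3).
Iteration 4: join on id=1 -> root (id 1, parent_dir=NULL, lev 4).
Iteration 5: parent_dir is NULL; no match; recursion stops.
Total rows emitted: 5.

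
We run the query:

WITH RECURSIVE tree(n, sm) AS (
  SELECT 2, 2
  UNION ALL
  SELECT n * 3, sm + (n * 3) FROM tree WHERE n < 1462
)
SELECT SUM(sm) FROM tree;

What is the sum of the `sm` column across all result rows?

9832

Base: n=2, sm=2.
Iteration 1: 2 < 1462 holds -> n = 2 * 3 = 6, sm = 2 + 6 = 8.
Iteration 2: 6 < 1462 holds -> n = 6 * 3 = 18, sm = 8 + 18 = 26.
Iteration 3: 18 < 1462 holds -> n = 18 * 3 = 54, sm = 26 + 54 = 80.
Iteration 4: 54 < 1462 holds -> n = 54 * 3 = 162, sm = 80 + 162 = 242.
Iteration 5: 162 < 1462 holds -> n = 162 * 3 = 486, sm = 242 + 486 = 728.
Iteration 6: 486 < 1462 holds -> n = 486 * 3 = 1458, sm = 728 + 1458 = 2186.
Iteration 7: 1458 < 1462 holds -> n = 1458 * 3 = 4374, sm = 2186 + 4374 = 6560.
Iteration 8: 4374 < 1462 fails; recursion stops.
SUM(sm) = 2 + 8 + 26 + 80 + 242 + 728 + 2186 + 6560 = 9832.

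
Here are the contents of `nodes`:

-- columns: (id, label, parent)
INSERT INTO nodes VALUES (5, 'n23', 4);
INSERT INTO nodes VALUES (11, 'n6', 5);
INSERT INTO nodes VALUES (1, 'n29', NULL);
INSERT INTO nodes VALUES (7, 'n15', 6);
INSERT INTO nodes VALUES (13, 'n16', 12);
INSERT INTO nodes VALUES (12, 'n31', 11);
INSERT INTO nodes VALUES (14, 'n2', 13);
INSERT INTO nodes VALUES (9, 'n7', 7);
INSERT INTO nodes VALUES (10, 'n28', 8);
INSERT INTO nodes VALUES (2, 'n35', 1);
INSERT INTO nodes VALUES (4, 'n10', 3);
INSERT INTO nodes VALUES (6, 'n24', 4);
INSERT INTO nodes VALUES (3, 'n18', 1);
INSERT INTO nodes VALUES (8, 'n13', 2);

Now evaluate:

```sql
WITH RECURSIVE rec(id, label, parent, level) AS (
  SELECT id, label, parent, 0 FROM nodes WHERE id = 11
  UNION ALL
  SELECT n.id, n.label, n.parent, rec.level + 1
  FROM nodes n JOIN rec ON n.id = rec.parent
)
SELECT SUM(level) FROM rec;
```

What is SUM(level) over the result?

Base: id=11 (n6), parent=5, level 0.
Iteration 1: join on id=5 -> n23 (id 5, parent=4, level 1).
Iteration 2: join on id=4 -> n10 (id 4, parent=3, level 2).
Iteration 3: join on id=3 -> n18 (id 3, parent=1, level 3).
Iteration 4: join on id=1 -> n29 (id 1, parent=NULL, level 4).
Iteration 5: parent is NULL; no match; recursion stops.
SUM(level) = 0 + 1 + 2 + 3 + 4 = 10.

10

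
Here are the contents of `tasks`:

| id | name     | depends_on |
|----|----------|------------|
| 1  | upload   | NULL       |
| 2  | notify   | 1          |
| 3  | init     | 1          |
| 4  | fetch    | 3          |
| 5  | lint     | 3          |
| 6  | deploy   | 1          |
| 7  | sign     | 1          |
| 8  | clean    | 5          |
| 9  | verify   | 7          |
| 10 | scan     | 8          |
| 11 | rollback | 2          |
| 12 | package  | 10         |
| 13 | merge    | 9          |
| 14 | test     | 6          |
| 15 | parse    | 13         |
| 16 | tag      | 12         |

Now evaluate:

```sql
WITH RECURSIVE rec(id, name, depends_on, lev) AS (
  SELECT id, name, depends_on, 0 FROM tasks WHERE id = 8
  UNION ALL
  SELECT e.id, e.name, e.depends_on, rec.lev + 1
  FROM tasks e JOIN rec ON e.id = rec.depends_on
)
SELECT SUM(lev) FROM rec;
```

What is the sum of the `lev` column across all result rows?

6

Base: id=8 (clean), depends_on=5, lev 0.
Iteration 1: join on id=5 -> lint (id 5, depends_on=3, lev 1).
Iteration 2: join on id=3 -> init (id 3, depends_on=1, lev 2).
Iteration 3: join on id=1 -> upload (id 1, depends_on=NULL, lev 3).
Iteration 4: depends_on is NULL; no match; recursion stops.
SUM(lev) = 0 + 1 + 2 + 3 = 6.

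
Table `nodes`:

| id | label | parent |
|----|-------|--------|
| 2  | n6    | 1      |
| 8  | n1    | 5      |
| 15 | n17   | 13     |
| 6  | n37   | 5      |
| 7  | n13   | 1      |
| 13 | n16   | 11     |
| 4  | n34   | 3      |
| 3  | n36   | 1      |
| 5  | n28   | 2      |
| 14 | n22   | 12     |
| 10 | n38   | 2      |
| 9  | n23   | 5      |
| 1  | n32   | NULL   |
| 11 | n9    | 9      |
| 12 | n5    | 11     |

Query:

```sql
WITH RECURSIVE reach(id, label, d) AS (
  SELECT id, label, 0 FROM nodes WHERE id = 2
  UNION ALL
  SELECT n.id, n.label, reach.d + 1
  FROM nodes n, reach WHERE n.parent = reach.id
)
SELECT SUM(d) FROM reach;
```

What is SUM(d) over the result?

Base: id=2 (n6) at d 0.
Iteration 1: rows with parent in {2} -> n28 (id 5, d 1), n38 (id 10, d 1).
Iteration 2: rows with parent in {5,10} -> n37 (id 6, d 2), n1 (id 8, d 2), n23 (id 9, d 2).
Iteration 3: rows with parent in {6,8,9} -> n9 (id 11, d 3).
Iteration 4: rows with parent in {11} -> n5 (id 12, d 4), n16 (id 13, d 4).
Iteration 5: rows with parent in {12,13} -> n22 (id 14, d 5), n17 (id 15, d 5).
Iteration 6: no rows with parent in {14,15}; recursion stops.
SUM(d) = 0 + 1 + 1 + 2 + 2 + 2 + 3 + 4 + 4 + 5 + 5 = 29.

29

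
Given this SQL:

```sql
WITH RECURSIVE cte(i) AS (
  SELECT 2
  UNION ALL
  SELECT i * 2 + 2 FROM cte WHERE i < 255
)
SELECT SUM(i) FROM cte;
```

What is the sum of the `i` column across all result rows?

1004

Base: i=2.
Iteration 1: 2 < 255 holds -> i = 2 * 2 + 2 = 6.
Iteration 2: 6 < 255 holds -> i = 6 * 2 + 2 = 14.
Iteration 3: 14 < 255 holds -> i = 14 * 2 + 2 = 30.
Iteration 4: 30 < 255 holds -> i = 30 * 2 + 2 = 62.
Iteration 5: 62 < 255 holds -> i = 62 * 2 + 2 = 126.
Iteration 6: 126 < 255 holds -> i = 126 * 2 + 2 = 254.
Iteration 7: 254 < 255 holds -> i = 254 * 2 + 2 = 510.
Iteration 8: 510 < 255 fails; recursion stops.
SUM(i) = 2 + 6 + 14 + 30 + 62 + 126 + 254 + 510 = 1004.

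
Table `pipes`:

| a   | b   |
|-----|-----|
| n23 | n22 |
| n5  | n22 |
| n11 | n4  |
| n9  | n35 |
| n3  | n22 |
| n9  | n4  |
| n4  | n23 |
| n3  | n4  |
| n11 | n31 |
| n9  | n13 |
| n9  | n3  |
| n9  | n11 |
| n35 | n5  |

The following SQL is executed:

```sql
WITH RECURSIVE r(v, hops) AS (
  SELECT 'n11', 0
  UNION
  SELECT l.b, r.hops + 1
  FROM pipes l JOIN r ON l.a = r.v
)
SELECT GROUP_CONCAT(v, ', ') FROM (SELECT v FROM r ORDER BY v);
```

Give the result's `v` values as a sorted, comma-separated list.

Base: (n11, hops=0).
Iteration 1: edges from {n11} -> (n31, hops=1), (n4, hops=1).
Iteration 2: edges from {n31,n4} -> (n23, hops=2).
Iteration 3: edges from {n23} -> (n22, hops=3).
Iteration 4: no outgoing edges from {n22}; recursion stops.

n11, n22, n23, n31, n4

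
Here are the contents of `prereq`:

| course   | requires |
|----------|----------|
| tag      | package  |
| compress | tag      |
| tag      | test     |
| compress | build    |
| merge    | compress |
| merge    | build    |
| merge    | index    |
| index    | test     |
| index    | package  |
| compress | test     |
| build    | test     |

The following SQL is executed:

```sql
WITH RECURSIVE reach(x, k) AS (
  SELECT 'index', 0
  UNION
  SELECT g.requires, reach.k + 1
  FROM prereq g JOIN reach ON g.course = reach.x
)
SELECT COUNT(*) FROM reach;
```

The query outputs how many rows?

Base: (index, k=0).
Iteration 1: edges from {index} -> (package, k=1), (test, k=1).
Iteration 2: no outgoing edges from {package,test}; recursion stops.
Total rows emitted: 3.

3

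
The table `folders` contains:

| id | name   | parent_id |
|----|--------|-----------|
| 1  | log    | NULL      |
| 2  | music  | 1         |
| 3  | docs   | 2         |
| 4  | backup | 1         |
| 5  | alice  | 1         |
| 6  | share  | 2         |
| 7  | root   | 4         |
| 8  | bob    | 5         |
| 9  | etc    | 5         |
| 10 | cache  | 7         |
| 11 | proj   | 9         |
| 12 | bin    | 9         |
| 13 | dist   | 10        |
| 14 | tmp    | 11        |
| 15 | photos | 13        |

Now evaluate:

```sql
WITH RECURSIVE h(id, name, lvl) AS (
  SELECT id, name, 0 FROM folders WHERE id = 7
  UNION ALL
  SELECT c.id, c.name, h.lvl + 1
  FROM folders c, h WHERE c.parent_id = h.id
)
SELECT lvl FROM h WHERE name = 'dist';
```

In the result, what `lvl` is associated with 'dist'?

2

Base: id=7 (root) at lvl 0.
Iteration 1: rows with parent_id in {7} -> cache (id 10, lvl 1).
Iteration 2: rows with parent_id in {10} -> dist (id 13, lvl 2).
Iteration 3: rows with parent_id in {13} -> photos (id 15, lvl 3).
Iteration 4: no rows with parent_id in {15}; recursion stops.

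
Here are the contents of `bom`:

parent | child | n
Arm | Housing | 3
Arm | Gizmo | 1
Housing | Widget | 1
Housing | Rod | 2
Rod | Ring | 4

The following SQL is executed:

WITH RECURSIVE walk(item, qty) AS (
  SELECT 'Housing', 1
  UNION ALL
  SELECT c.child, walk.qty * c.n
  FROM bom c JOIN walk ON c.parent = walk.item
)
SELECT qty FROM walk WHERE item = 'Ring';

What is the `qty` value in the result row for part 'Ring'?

8

Base: (Housing, qty=1).
Iteration 1: components of {Housing} -> Rod = 1*2 = 2, Widget = 1*1 = 1.
Iteration 2: components of {Rod,Widget} -> Ring = 2*4 = 8.
Iteration 3: no further components; recursion stops.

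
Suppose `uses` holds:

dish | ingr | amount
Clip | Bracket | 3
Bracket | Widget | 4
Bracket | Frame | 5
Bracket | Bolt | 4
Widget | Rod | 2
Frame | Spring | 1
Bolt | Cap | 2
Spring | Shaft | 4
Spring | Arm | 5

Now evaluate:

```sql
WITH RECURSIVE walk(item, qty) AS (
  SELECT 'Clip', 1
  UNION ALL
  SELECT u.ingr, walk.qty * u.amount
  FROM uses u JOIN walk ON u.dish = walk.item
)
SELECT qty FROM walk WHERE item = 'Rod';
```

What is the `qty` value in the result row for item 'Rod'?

24

Base: (Clip, qty=1).
Iteration 1: components of {Clip} -> Bracket = 1*3 = 3.
Iteration 2: components of {Bracket} -> Bolt = 3*4 = 12, Frame = 3*5 = 15, Widget = 3*4 = 12.
Iteration 3: components of {Bolt,Frame,Widget} -> Cap = 12*2 = 24, Rod = 12*2 = 24, Spring = 15*1 = 15.
Iteration 4: components of {Cap,Rod,Spring} -> Arm = 15*5 = 75, Shaft = 15*4 = 60.
Iteration 5: no further components; recursion stops.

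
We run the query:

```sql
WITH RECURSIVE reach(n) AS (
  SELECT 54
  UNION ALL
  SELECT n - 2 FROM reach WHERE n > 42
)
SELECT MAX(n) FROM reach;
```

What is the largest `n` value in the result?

Base: n=54.
Iteration 1: 54 > 42 holds -> n = 54 - 2 = 52.
Iteration 2: 52 > 42 holds -> n = 52 - 2 = 50.
Iteration 3: 50 > 42 holds -> n = 50 - 2 = 48.
Iteration 4: 48 > 42 holds -> n = 48 - 2 = 46.
Iteration 5: 46 > 42 holds -> n = 46 - 2 = 44.
Iteration 6: 44 > 42 holds -> n = 44 - 2 = 42.
Iteration 7: 42 > 42 fails; recursion stops.
n values: 54, 52, 50, 48, 46, 44, 42; the maximum is 54.

54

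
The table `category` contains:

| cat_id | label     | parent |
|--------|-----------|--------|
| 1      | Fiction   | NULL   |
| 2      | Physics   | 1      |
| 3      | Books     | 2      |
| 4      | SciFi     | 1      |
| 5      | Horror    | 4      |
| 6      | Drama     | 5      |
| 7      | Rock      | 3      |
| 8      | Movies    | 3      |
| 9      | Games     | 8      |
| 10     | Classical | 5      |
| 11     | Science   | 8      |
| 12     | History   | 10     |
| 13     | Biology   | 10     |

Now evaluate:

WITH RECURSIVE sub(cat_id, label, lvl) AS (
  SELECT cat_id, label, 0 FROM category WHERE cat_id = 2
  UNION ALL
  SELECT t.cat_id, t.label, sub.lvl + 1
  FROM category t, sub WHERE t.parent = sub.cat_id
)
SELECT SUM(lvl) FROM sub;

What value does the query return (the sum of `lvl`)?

11

Base: cat_id=2 (Physics) at lvl 0.
Iteration 1: rows with parent in {2} -> Books (id 3, lvl 1).
Iteration 2: rows with parent in {3} -> Rock (id 7, lvl 2), Movies (id 8, lvl 2).
Iteration 3: rows with parent in {7,8} -> Games (id 9, lvl 3), Science (id 11, lvl 3).
Iteration 4: no rows with parent in {9,11}; recursion stops.
SUM(lvl) = 0 + 1 + 2 + 2 + 3 + 3 = 11.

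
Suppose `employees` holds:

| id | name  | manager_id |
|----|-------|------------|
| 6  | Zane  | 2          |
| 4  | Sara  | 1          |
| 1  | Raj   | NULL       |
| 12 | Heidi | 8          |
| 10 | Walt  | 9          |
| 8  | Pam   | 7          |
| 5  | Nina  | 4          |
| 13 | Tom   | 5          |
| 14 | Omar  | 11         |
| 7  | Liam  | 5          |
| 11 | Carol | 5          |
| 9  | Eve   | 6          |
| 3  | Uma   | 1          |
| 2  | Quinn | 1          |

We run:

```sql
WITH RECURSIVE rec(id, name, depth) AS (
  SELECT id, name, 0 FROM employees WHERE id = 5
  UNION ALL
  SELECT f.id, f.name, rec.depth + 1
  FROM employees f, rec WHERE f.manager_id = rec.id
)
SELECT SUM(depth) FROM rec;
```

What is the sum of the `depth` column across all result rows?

10

Base: id=5 (Nina) at depth 0.
Iteration 1: rows with manager_id in {5} -> Liam (id 7, depth 1), Carol (id 11, depth 1), Tom (id 13, depth 1).
Iteration 2: rows with manager_id in {7,11,13} -> Pam (id 8, depth 2), Omar (id 14, depth 2).
Iteration 3: rows with manager_id in {8,14} -> Heidi (id 12, depth 3).
Iteration 4: no rows with manager_id in {12}; recursion stops.
SUM(depth) = 0 + 1 + 1 + 1 + 2 + 2 + 3 = 10.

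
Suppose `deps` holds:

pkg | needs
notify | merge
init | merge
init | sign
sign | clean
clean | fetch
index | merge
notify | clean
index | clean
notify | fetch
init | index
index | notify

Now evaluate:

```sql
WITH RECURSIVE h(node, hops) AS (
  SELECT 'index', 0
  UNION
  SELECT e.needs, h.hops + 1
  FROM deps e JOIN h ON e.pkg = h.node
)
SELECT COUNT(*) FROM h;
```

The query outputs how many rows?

Base: (index, hops=0).
Iteration 1: edges from {index} -> (clean, hops=1), (merge, hops=1), (notify, hops=1).
Iteration 2: edges from {clean,merge,notify} -> (clean, hops=2), (fetch, hops=2), (merge, hops=2). [UNION drops 1 duplicate row(s)]
Iteration 3: edges from {clean,fetch,merge} -> (fetch, hops=3).
Iteration 4: no outgoing edges from {fetch}; recursion stops.
Total rows emitted: 8.

8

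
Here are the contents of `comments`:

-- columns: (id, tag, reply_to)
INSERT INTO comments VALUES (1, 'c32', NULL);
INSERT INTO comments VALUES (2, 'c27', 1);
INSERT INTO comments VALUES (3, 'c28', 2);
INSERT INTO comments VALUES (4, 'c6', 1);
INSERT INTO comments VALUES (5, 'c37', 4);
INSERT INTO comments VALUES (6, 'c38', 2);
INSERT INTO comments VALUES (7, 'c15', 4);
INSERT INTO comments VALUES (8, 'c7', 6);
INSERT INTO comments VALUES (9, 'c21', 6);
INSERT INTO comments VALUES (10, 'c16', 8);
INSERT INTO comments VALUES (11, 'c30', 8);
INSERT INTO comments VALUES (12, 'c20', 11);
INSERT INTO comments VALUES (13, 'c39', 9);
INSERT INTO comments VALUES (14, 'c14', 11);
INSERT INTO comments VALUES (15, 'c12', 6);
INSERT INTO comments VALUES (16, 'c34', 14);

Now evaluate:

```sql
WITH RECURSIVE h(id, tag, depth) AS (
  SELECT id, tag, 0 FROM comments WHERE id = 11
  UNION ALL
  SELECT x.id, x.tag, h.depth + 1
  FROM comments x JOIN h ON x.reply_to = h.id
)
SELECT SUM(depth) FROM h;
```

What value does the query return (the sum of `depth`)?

4

Base: id=11 (c30) at depth 0.
Iteration 1: rows with reply_to in {11} -> c20 (id 12, depth 1), c14 (id 14, depth 1).
Iteration 2: rows with reply_to in {12,14} -> c34 (id 16, depth 2).
Iteration 3: no rows with reply_to in {16}; recursion stops.
SUM(depth) = 0 + 1 + 1 + 2 = 4.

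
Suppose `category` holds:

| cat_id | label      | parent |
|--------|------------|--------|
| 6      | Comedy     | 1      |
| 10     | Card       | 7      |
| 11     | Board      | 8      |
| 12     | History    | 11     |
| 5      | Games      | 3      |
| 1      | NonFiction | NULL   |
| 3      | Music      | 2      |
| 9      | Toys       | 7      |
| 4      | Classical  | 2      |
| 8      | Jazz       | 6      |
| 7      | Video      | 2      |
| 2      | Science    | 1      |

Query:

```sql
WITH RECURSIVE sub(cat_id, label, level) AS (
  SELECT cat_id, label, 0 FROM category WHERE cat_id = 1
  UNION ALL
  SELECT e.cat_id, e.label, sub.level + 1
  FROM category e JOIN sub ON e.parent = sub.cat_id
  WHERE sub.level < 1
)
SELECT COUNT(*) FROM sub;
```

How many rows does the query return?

Base: cat_id=1 (NonFiction) at level 0.
Iteration 1: rows with parent in {1} -> Science (id 2, level 1), Comedy (id 6, level 1).
Iteration 2: level < 1 fails for all current rows; recursion stops.
Total rows emitted: 3.

3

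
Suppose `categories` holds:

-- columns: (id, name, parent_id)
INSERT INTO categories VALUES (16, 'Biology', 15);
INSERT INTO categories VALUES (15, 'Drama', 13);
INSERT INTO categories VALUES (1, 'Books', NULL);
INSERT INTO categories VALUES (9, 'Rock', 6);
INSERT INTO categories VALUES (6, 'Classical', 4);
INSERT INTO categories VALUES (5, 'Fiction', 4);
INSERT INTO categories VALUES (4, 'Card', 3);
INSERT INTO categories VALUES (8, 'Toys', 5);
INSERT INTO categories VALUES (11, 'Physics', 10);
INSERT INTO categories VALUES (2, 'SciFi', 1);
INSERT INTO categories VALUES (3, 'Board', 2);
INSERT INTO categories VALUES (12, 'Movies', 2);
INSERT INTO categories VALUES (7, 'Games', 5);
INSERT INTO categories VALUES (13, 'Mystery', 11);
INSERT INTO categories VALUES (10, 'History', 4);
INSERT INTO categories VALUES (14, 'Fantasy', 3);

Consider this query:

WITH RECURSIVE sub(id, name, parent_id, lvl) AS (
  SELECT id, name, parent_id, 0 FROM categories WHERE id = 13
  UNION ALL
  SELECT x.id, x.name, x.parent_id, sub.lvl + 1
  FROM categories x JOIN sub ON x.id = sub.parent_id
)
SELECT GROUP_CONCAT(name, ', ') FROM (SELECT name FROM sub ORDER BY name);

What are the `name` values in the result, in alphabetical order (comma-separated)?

Board, Books, Card, History, Mystery, Physics, SciFi

Base: id=13 (Mystery), parent_id=11, lvl 0.
Iteration 1: join on id=11 -> Physics (id 11, parent_id=10, lvl 1).
Iteration 2: join on id=10 -> History (id 10, parent_id=4, lvl 2).
Iteration 3: join on id=4 -> Card (id 4, parent_id=3, lvl 3).
Iteration 4: join on id=3 -> Board (id 3, parent_id=2, lvl 4).
Iteration 5: join on id=2 -> SciFi (id 2, parent_id=1, lvl 5).
Iteration 6: join on id=1 -> Books (id 1, parent_id=NULL, lvl 6).
Iteration 7: parent_id is NULL; no match; recursion stops.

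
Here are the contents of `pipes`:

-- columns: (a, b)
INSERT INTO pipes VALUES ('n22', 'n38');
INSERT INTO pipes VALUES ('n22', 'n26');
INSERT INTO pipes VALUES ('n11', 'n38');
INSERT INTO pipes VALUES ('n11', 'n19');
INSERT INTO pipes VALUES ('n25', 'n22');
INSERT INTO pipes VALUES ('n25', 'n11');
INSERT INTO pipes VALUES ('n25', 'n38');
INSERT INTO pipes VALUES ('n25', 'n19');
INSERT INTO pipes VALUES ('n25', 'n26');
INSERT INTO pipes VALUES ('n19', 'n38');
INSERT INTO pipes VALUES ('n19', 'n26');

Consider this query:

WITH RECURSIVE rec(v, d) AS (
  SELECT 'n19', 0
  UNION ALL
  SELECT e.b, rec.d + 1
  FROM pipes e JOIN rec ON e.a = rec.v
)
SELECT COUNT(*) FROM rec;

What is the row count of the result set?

3

Base: (n19, d=0).
Iteration 1: edges from {n19} -> (n26, d=1), (n38, d=1).
Iteration 2: no outgoing edges from {n26,n38}; recursion stops.
Total rows emitted: 3.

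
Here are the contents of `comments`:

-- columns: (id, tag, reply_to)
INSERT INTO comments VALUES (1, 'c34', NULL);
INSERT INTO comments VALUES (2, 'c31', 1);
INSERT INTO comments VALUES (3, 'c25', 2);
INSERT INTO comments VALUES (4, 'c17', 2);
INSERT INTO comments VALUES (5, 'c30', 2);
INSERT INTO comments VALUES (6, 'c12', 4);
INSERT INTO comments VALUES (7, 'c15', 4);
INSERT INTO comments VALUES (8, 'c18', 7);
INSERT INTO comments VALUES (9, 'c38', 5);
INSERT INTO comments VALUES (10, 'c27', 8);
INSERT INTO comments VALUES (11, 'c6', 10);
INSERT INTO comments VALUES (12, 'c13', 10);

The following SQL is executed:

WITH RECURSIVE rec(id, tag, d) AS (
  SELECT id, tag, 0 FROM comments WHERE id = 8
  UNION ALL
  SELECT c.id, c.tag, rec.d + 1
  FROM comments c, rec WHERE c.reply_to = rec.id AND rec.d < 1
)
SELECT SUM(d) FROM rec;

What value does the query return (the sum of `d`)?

Base: id=8 (c18) at d 0.
Iteration 1: rows with reply_to in {8} -> c27 (id 10, d 1).
Iteration 2: d < 1 fails for all current rows; recursion stops.
SUM(d) = 0 + 1 = 1.

1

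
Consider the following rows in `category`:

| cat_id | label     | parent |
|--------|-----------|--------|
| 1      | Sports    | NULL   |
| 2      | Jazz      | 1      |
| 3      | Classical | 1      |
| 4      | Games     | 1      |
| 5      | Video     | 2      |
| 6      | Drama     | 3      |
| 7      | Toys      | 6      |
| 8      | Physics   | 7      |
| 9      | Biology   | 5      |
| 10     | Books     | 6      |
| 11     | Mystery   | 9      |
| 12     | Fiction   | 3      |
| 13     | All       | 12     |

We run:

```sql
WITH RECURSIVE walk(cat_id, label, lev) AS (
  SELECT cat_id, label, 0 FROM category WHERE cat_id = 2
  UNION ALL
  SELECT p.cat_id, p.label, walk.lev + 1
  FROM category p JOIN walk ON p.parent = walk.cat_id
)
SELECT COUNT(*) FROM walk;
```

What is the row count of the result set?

Base: cat_id=2 (Jazz) at lev 0.
Iteration 1: rows with parent in {2} -> Video (id 5, lev 1).
Iteration 2: rows with parent in {5} -> Biology (id 9, lev 2).
Iteration 3: rows with parent in {9} -> Mystery (id 11, lev 3).
Iteration 4: no rows with parent in {11}; recursion stops.
Total rows emitted: 4.

4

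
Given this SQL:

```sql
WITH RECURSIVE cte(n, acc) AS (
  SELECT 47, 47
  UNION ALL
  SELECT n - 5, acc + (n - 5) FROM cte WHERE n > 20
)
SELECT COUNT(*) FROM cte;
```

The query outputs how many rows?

Base: n=47, acc=47.
Iteration 1: 47 > 20 holds -> n = 47 - 5 = 42, acc = 47 + 42 = 89.
Iteration 2: 42 > 20 holds -> n = 42 - 5 = 37, acc = 89 + 37 = 126.
Iteration 3: 37 > 20 holds -> n = 37 - 5 = 32, acc = 126 + 32 = 158.
Iteration 4: 32 > 20 holds -> n = 32 - 5 = 27, acc = 158 + 27 = 185.
Iteration 5: 27 > 20 holds -> n = 27 - 5 = 22, acc = 185 + 22 = 207.
Iteration 6: 22 > 20 holds -> n = 22 - 5 = 17, acc = 207 + 17 = 224.
Iteration 7: 17 > 20 fails; recursion stops.
Total rows emitted: 7.

7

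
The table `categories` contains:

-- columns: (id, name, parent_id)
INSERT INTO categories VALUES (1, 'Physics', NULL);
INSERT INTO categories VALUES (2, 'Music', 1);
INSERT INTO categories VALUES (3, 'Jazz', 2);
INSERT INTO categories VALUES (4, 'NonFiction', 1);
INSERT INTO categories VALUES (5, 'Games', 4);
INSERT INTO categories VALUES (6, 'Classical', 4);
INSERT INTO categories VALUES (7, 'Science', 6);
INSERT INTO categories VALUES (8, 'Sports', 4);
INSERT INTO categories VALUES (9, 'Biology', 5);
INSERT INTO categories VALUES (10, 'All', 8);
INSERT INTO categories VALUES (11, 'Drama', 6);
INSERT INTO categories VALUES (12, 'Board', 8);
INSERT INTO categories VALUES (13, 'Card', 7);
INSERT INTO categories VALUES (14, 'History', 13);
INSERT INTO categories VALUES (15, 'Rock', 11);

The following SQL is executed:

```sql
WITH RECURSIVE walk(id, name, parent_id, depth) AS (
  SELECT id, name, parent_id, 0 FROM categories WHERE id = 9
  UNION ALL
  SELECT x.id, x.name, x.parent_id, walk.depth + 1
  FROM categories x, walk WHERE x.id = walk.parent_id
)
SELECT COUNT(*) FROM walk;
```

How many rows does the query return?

Base: id=9 (Biology), parent_id=5, depth 0.
Iteration 1: join on id=5 -> Games (id 5, parent_id=4, depth 1).
Iteration 2: join on id=4 -> NonFiction (id 4, parent_id=1, depth 2).
Iteration 3: join on id=1 -> Physics (id 1, parent_id=NULL, depth 3).
Iteration 4: parent_id is NULL; no match; recursion stops.
Total rows emitted: 4.

4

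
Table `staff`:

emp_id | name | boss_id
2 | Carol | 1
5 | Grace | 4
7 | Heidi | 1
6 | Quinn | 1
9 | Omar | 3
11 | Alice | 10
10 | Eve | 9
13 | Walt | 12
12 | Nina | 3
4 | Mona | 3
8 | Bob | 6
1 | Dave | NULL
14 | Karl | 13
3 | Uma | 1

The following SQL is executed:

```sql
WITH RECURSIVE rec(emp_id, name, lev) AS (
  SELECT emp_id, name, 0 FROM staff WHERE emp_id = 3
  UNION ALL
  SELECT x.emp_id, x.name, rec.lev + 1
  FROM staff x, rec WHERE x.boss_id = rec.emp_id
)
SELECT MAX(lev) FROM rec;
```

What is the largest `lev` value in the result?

Base: emp_id=3 (Uma) at lev 0.
Iteration 1: rows with boss_id in {3} -> Mona (id 4, lev 1), Omar (id 9, lev 1), Nina (id 12, lev 1).
Iteration 2: rows with boss_id in {4,9,12} -> Grace (id 5, lev 2), Eve (id 10, lev 2), Walt (id 13, lev 2).
Iteration 3: rows with boss_id in {5,10,13} -> Alice (id 11, lev 3), Karl (id 14, lev 3).
Iteration 4: no rows with boss_id in {11,14}; recursion stops.
lev values: 0, 1, 1, 1, 2, 2, 2, 3, 3; the maximum is 3.

3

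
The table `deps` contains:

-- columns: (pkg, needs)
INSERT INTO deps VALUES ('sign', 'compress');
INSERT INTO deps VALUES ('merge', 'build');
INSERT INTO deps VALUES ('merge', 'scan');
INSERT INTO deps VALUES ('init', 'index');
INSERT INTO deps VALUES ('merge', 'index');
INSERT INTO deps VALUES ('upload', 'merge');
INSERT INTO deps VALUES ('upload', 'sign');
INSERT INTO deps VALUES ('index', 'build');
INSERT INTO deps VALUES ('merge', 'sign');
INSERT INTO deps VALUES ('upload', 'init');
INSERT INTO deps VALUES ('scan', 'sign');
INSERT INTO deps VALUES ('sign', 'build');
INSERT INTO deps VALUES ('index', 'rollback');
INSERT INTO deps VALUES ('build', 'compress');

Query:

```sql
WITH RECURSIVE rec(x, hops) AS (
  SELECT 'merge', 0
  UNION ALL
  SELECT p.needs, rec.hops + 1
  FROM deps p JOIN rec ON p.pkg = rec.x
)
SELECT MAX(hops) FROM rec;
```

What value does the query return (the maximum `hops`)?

4

Base: (merge, hops=0).
Iteration 1: edges from {merge} -> (build, hops=1), (index, hops=1), (scan, hops=1), (sign, hops=1).
Iteration 2: edges from {build,index,scan,sign} -> (build, hops=2) x2, (compress, hops=2) x2, (rollback, hops=2), (sign, hops=2). [UNION ALL keeps all 6 new rows, including repeats]
Iteration 3: edges from {build,compress,rollback,sign} -> (build, hops=3), (compress, hops=3) x3. [UNION ALL keeps all 4 new rows, including repeats]
Iteration 4: edges from {build,compress} -> (compress, hops=4).
Iteration 5: no outgoing edges from {compress}; recursion stops.
hops values: 0, 1, 1, 1, 1, 2, 2, 2, 2, 2, 2, 3, 3, 3, 3, 4; the maximum is 4.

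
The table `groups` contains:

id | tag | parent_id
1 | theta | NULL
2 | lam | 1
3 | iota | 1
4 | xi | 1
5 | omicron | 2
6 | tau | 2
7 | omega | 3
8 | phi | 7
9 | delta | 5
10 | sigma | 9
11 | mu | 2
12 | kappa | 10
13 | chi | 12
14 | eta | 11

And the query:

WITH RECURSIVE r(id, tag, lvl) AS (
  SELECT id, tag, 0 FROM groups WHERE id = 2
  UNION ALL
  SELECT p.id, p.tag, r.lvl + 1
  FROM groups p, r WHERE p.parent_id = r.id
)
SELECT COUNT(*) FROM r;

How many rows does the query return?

Base: id=2 (lam) at lvl 0.
Iteration 1: rows with parent_id in {2} -> omicron (id 5, lvl 1), tau (id 6, lvl 1), mu (id 11, lvl 1).
Iteration 2: rows with parent_id in {5,6,11} -> delta (id 9, lvl 2), eta (id 14, lvl 2).
Iteration 3: rows with parent_id in {9,14} -> sigma (id 10, lvl 3).
Iteration 4: rows with parent_id in {10} -> kappa (id 12, lvl 4).
Iteration 5: rows with parent_id in {12} -> chi (id 13, lvl 5).
Iteration 6: no rows with parent_id in {13}; recursion stops.
Total rows emitted: 9.

9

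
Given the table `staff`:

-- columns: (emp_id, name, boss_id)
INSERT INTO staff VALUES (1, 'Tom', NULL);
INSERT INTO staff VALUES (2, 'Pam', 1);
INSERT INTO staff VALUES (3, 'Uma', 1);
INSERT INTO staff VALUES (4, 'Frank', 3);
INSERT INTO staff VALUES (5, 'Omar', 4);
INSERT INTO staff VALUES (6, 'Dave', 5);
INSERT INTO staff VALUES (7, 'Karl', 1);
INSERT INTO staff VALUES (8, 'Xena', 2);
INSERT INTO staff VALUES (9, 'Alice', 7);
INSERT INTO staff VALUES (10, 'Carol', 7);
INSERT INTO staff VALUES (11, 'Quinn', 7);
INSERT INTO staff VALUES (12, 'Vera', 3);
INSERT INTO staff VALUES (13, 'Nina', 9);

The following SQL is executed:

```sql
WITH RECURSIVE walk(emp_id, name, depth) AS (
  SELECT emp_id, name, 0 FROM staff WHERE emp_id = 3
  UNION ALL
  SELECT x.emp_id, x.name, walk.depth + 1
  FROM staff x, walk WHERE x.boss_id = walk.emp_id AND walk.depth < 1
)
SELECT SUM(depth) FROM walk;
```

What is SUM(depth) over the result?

2

Base: emp_id=3 (Uma) at depth 0.
Iteration 1: rows with boss_id in {3} -> Frank (id 4, depth 1), Vera (id 12, depth 1).
Iteration 2: depth < 1 fails for all current rows; recursion stops.
SUM(depth) = 0 + 1 + 1 = 2.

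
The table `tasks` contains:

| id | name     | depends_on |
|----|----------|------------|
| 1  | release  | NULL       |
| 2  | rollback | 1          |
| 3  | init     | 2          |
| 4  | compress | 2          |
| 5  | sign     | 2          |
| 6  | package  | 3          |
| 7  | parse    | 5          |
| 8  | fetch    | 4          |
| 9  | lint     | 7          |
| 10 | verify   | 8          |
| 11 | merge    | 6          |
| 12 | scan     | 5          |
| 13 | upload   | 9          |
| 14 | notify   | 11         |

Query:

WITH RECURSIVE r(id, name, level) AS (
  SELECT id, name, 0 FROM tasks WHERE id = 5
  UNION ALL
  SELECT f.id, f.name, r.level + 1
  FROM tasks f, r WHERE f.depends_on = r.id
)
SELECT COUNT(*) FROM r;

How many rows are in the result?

Base: id=5 (sign) at level 0.
Iteration 1: rows with depends_on in {5} -> parse (id 7, level 1), scan (id 12, level 1).
Iteration 2: rows with depends_on in {7,12} -> lint (id 9, level 2).
Iteration 3: rows with depends_on in {9} -> upload (id 13, level 3).
Iteration 4: no rows with depends_on in {13}; recursion stops.
Total rows emitted: 5.

5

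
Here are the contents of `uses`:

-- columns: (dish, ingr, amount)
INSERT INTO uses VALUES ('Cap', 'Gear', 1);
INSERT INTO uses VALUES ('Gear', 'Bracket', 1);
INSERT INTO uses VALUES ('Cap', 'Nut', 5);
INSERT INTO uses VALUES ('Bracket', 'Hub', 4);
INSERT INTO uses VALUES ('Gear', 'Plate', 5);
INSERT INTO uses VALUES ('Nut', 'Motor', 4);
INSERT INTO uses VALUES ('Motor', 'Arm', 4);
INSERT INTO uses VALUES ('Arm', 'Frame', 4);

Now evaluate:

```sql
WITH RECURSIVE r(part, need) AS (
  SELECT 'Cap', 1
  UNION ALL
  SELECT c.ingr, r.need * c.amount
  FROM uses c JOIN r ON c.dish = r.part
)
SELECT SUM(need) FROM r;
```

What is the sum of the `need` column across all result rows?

Base: (Cap, need=1).
Iteration 1: components of {Cap} -> Gear = 1*1 = 1, Nut = 1*5 = 5.
Iteration 2: components of {Gear,Nut} -> Bracket = 1*1 = 1, Motor = 5*4 = 20, Plate = 1*5 = 5.
Iteration 3: components of {Bracket,Motor,Plate} -> Arm = 20*4 = 80, Hub = 1*4 = 4.
Iteration 4: components of {Arm,Hub} -> Frame = 80*4 = 320.
Iteration 5: no further components; recursion stops.
SUM(need) = 1 + 1 + 5 + 1 + 5 + 20 + 4 + 80 + 320 = 437.

437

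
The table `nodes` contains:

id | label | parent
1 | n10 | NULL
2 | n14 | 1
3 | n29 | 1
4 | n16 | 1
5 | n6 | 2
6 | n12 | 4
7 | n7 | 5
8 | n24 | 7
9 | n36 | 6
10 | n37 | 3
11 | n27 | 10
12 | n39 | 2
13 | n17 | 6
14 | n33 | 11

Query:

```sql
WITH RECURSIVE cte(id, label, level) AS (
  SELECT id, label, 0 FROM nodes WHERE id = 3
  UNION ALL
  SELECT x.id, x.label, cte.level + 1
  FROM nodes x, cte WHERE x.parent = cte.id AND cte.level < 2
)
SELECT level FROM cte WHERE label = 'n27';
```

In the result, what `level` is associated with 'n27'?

Base: id=3 (n29) at level 0.
Iteration 1: rows with parent in {3} -> n37 (id 10, level 1).
Iteration 2: rows with parent in {10} -> n27 (id 11, level 2).
Iteration 3: level < 2 fails for all current rows; recursion stops.

2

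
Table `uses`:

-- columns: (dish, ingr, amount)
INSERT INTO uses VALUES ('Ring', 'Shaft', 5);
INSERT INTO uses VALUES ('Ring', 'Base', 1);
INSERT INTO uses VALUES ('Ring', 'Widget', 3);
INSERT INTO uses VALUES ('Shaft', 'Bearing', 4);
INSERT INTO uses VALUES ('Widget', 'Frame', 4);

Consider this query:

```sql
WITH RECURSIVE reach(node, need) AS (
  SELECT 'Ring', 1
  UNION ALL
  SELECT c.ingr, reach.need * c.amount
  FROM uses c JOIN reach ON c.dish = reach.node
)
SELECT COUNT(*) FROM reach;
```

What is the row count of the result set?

Base: (Ring, need=1).
Iteration 1: components of {Ring} -> Base = 1*1 = 1, Shaft = 1*5 = 5, Widget = 1*3 = 3.
Iteration 2: components of {Base,Shaft,Widget} -> Bearing = 5*4 = 20, Frame = 3*4 = 12.
Iteration 3: no further components; recursion stops.
Total rows emitted: 6.

6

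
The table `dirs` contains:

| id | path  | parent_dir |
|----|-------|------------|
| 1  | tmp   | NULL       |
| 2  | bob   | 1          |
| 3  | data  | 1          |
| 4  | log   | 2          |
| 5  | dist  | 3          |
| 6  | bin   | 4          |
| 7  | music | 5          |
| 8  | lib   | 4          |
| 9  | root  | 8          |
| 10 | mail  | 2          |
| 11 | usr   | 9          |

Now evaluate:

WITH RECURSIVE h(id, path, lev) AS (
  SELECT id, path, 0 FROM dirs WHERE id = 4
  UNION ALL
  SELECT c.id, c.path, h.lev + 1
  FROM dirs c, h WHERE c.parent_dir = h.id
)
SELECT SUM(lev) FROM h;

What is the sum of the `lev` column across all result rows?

7

Base: id=4 (log) at lev 0.
Iteration 1: rows with parent_dir in {4} -> bin (id 6, lev 1), lib (id 8, lev 1).
Iteration 2: rows with parent_dir in {6,8} -> root (id 9, lev 2).
Iteration 3: rows with parent_dir in {9} -> usr (id 11, lev 3).
Iteration 4: no rows with parent_dir in {11}; recursion stops.
SUM(lev) = 0 + 1 + 1 + 2 + 3 = 7.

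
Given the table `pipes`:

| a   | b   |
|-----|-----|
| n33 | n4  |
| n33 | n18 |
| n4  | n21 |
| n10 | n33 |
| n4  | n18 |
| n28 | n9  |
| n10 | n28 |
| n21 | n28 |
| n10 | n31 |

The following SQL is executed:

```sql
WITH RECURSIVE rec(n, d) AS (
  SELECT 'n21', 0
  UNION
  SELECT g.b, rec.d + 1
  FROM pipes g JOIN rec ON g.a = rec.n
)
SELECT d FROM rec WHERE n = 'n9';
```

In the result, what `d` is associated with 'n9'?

2

Base: (n21, d=0).
Iteration 1: edges from {n21} -> (n28, d=1).
Iteration 2: edges from {n28} -> (n9, d=2).
Iteration 3: no outgoing edges from {n9}; recursion stops.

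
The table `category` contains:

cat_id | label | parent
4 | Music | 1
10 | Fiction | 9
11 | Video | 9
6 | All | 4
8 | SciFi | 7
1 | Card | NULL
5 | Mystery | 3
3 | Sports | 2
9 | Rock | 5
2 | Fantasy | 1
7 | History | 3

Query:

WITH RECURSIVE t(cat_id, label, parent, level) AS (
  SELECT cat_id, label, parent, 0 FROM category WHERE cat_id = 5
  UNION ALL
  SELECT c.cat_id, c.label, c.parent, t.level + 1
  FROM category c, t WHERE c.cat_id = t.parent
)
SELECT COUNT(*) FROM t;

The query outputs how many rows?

Base: cat_id=5 (Mystery), parent=3, level 0.
Iteration 1: join on cat_id=3 -> Sports (id 3, parent=2, level 1).
Iteration 2: join on cat_id=2 -> Fantasy (id 2, parent=1, level 2).
Iteration 3: join on cat_id=1 -> Card (id 1, parent=NULL, level 3).
Iteration 4: parent is NULL; no match; recursion stops.
Total rows emitted: 4.

4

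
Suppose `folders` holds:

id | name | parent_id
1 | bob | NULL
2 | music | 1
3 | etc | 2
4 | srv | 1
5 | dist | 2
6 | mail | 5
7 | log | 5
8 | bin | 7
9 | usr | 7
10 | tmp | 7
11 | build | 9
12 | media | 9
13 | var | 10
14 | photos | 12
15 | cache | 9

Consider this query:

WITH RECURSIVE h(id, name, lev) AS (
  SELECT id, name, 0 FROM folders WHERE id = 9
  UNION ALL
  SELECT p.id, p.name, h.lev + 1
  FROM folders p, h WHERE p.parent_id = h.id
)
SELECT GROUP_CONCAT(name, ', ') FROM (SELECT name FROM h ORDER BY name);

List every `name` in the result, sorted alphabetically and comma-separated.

build, cache, media, photos, usr

Base: id=9 (usr) at lev 0.
Iteration 1: rows with parent_id in {9} -> build (id 11, lev 1), media (id 12, lev 1), cache (id 15, lev 1).
Iteration 2: rows with parent_id in {11,12,15} -> photos (id 14, lev 2).
Iteration 3: no rows with parent_id in {14}; recursion stops.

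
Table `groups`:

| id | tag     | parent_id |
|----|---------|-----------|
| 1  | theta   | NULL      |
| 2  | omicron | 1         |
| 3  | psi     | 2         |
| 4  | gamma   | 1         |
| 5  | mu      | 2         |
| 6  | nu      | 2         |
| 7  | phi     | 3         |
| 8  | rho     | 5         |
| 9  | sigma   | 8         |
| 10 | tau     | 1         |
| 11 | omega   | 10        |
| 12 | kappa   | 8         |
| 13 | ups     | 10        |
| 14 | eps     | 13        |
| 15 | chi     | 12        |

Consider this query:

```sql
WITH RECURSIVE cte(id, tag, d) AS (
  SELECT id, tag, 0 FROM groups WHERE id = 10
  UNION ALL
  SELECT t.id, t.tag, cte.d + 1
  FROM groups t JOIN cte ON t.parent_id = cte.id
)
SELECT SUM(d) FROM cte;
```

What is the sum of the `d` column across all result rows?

Base: id=10 (tau) at d 0.
Iteration 1: rows with parent_id in {10} -> omega (id 11, d 1), ups (id 13, d 1).
Iteration 2: rows with parent_id in {11,13} -> eps (id 14, d 2).
Iteration 3: no rows with parent_id in {14}; recursion stops.
SUM(d) = 0 + 1 + 1 + 2 = 4.

4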